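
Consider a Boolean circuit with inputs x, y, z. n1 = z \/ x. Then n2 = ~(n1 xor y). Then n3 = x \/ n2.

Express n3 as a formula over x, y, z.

n1 = z \/ x
n2 = ~(n1 xor y) = ~((z \/ x) xor y)
n3 = x \/ n2 = x \/ (~((z \/ x) xor y))

x \/ (~((z \/ x) xor y))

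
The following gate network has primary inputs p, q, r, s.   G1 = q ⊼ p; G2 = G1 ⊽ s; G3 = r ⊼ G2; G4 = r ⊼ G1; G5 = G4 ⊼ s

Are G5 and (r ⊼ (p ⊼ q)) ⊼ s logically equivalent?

G1 = q ⊼ p
G4 = r ⊼ G1 = r ⊼ (q ⊼ p)
G5 = G4 ⊼ s = (r ⊼ (q ⊼ p)) ⊼ s
At p=0, q=0, r=0, s=1: circuit gives 0, formula gives 0.
At p=0, q=0, r=0, s=0: circuit gives 1, formula gives 1.
Agrees on all 16 inputs.

Yes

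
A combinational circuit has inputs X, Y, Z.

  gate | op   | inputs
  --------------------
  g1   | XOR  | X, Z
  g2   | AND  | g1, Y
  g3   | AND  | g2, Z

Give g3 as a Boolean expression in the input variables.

g1 = X XOR Z
g2 = g1 AND Y = (X XOR Z) AND Y
g3 = g2 AND Z = ((X XOR Z) AND Y) AND Z

((X XOR Z) AND Y) AND Z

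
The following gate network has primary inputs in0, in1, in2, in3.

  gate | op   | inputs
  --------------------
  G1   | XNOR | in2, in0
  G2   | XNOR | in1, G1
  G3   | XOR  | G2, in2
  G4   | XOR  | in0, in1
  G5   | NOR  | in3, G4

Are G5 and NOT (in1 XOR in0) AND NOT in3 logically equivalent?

G4 = in0 XOR in1
G5 = in3 NOR G4 = in3 NOR (in0 XOR in1)
At in0=0, in1=0, in2=0, in3=1: circuit gives 0, formula gives 0.
At in0=0, in1=0, in2=0, in3=0: circuit gives 1, formula gives 1.
Agrees on all 16 inputs.

Yes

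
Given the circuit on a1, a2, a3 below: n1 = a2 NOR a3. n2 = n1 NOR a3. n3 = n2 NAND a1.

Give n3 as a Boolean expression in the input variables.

((a2 NOR a3) NOR a3) NAND a1

n1 = a2 NOR a3
n2 = n1 NOR a3 = (a2 NOR a3) NOR a3
n3 = n2 NAND a1 = ((a2 NOR a3) NOR a3) NAND a1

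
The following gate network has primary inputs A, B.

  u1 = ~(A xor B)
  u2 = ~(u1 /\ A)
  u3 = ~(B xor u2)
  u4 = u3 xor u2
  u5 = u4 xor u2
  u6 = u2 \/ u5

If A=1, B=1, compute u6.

u1 = ~(1 xor 1) = 1
u2 = ~(1 /\ 1) = 0
u3 = ~(1 xor 0) = 0
u4 = 0 xor 0 = 0
u5 = 0 xor 0 = 0
u6 = 0 \/ 0 = 0

0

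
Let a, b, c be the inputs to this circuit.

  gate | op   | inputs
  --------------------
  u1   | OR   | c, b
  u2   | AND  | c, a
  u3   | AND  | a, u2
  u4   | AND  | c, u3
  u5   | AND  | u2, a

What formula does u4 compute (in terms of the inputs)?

c AND (a AND (c AND a))

u2 = c AND a
u3 = a AND u2 = a AND (c AND a)
u4 = c AND u3 = c AND (a AND (c AND a))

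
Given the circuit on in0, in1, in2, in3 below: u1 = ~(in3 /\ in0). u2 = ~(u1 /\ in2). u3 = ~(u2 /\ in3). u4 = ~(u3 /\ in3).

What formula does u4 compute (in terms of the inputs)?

~((~((~((~(in3 /\ in0)) /\ in2)) /\ in3)) /\ in3)

u1 = ~(in3 /\ in0)
u2 = ~(u1 /\ in2) = ~((~(in3 /\ in0)) /\ in2)
u3 = ~(u2 /\ in3) = ~((~((~(in3 /\ in0)) /\ in2)) /\ in3)
u4 = ~(u3 /\ in3) = ~((~((~((~(in3 /\ in0)) /\ in2)) /\ in3)) /\ in3)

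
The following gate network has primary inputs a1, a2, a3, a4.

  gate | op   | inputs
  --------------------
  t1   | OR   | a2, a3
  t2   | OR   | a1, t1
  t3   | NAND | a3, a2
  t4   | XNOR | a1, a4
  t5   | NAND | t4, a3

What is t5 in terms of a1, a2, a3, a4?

t4 = a1 XNOR a4
t5 = t4 NAND a3 = (a1 XNOR a4) NAND a3

(a1 XNOR a4) NAND a3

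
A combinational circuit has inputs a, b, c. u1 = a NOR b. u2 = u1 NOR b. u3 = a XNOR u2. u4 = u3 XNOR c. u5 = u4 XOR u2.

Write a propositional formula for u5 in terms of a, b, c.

((a XNOR ((a NOR b) NOR b)) XNOR c) XOR ((a NOR b) NOR b)

u1 = a NOR b
u2 = u1 NOR b = (a NOR b) NOR b
u3 = a XNOR u2 = a XNOR ((a NOR b) NOR b)
u4 = u3 XNOR c = (a XNOR ((a NOR b) NOR b)) XNOR c
u5 = u4 XOR u2 = ((a XNOR ((a NOR b) NOR b)) XNOR c) XOR ((a NOR b) NOR b)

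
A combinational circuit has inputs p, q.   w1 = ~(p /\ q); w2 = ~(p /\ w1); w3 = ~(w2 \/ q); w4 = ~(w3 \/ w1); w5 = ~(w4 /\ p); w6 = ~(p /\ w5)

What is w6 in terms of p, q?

w1 = ~(p /\ q)
w2 = ~(p /\ w1) = ~(p /\ (~(p /\ q)))
w3 = ~(w2 \/ q) = ~((~(p /\ (~(p /\ q)))) \/ q)
w4 = ~(w3 \/ w1) = ~((~((~(p /\ (~(p /\ q)))) \/ q)) \/ (~(p /\ q)))
w5 = ~(w4 /\ p) = ~((~((~((~(p /\ (~(p /\ q)))) \/ q)) \/ (~(p /\ q)))) /\ p)
w6 = ~(p /\ w5) = ~(p /\ (~((~((~((~(p /\ (~(p /\ q)))) \/ q)) \/ (~(p /\ q)))) /\ p)))

~(p /\ (~((~((~((~(p /\ (~(p /\ q)))) \/ q)) \/ (~(p /\ q)))) /\ p)))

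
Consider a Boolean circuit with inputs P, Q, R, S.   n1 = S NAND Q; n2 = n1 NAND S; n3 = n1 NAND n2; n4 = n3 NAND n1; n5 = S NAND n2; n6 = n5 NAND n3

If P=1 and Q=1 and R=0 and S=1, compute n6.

1

n1 = 1 NAND 1 = 0
n2 = 0 NAND 1 = 1
n3 = 0 NAND 1 = 1
n5 = 1 NAND 1 = 0
n6 = 0 NAND 1 = 1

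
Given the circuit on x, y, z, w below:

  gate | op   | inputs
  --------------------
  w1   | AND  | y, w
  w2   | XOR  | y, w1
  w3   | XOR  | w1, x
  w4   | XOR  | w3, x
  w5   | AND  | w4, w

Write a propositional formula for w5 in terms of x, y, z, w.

(((y AND w) XOR x) XOR x) AND w

w1 = y AND w
w3 = w1 XOR x = (y AND w) XOR x
w4 = w3 XOR x = ((y AND w) XOR x) XOR x
w5 = w4 AND w = (((y AND w) XOR x) XOR x) AND w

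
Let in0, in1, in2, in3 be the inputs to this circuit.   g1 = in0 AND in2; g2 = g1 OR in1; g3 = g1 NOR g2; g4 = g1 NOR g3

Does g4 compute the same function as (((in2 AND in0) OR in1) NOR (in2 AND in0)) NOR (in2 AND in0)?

Yes

g1 = in0 AND in2
g2 = g1 OR in1 = (in0 AND in2) OR in1
g3 = g1 NOR g2 = (in0 AND in2) NOR ((in0 AND in2) OR in1)
g4 = g1 NOR g3 = (in0 AND in2) NOR ((in0 AND in2) NOR ((in0 AND in2) OR in1))
At in0=0, in1=0, in2=0, in3=0: circuit gives 0, formula gives 0.
At in0=0, in1=1, in2=0, in3=0: circuit gives 1, formula gives 1.
Agrees on all 16 inputs.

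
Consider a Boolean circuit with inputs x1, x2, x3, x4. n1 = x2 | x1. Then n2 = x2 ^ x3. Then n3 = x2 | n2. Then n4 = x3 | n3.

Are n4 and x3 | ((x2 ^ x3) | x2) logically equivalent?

Yes

n2 = x2 ^ x3
n3 = x2 | n2 = x2 | (x2 ^ x3)
n4 = x3 | n3 = x3 | (x2 | (x2 ^ x3))
At x1=0, x2=0, x3=0, x4=0: circuit gives 0, formula gives 0.
At x1=0, x2=0, x3=1, x4=0: circuit gives 1, formula gives 1.
Agrees on all 16 inputs.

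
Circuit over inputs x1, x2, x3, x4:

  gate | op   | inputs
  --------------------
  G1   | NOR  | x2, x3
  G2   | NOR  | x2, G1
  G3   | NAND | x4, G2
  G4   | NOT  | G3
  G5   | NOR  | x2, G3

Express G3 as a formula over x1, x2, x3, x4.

G1 = x2 NOR x3
G2 = x2 NOR G1 = x2 NOR (x2 NOR x3)
G3 = x4 NAND G2 = x4 NAND (x2 NOR (x2 NOR x3))

x4 NAND (x2 NOR (x2 NOR x3))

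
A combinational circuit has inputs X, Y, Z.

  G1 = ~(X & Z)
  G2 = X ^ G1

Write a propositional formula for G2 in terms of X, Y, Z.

G1 = ~(X & Z)
G2 = X ^ G1 = X ^ (~(X & Z))

X ^ (~(X & Z))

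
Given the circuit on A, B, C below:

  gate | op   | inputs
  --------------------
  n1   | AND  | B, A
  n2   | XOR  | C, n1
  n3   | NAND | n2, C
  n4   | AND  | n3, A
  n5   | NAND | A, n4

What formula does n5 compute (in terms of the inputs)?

A NAND (((C XOR (B AND A)) NAND C) AND A)

n1 = B AND A
n2 = C XOR n1 = C XOR (B AND A)
n3 = n2 NAND C = (C XOR (B AND A)) NAND C
n4 = n3 AND A = ((C XOR (B AND A)) NAND C) AND A
n5 = A NAND n4 = A NAND (((C XOR (B AND A)) NAND C) AND A)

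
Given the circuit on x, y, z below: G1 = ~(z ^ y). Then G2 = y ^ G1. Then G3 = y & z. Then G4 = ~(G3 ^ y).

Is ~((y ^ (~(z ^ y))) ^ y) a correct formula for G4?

G3 = y & z
G4 = ~(G3 ^ y) = ~((y & z) ^ y)
At x=0, y=0, z=0: circuit gives 1, formula gives 0.

No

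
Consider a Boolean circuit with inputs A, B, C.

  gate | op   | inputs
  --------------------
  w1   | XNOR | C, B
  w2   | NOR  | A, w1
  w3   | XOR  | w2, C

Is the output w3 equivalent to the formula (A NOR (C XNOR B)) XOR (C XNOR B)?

w1 = C XNOR B
w2 = A NOR w1 = A NOR (C XNOR B)
w3 = w2 XOR C = (A NOR (C XNOR B)) XOR C
At A=0, B=0, C=0: circuit gives 0, formula gives 1.

No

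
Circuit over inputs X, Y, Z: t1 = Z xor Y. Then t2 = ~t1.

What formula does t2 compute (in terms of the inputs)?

~(Z xor Y)

t1 = Z xor Y
t2 = ~t1 = ~(Z xor Y)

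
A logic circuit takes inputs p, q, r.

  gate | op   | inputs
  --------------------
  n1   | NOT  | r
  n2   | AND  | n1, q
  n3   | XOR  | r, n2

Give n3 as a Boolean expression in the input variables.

n1 = NOT r
n2 = n1 AND q = NOT r AND q
n3 = r XOR n2 = r XOR (NOT r AND q)

r XOR (NOT r AND q)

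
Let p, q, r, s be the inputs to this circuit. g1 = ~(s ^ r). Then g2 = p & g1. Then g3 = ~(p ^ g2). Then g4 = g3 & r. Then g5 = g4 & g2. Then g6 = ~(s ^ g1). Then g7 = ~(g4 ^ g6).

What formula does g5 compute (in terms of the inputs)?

g1 = ~(s ^ r)
g2 = p & g1 = p & (~(s ^ r))
g3 = ~(p ^ g2) = ~(p ^ (p & (~(s ^ r))))
g4 = g3 & r = (~(p ^ (p & (~(s ^ r))))) & r
g5 = g4 & g2 = ((~(p ^ (p & (~(s ^ r))))) & r) & (p & (~(s ^ r)))

((~(p ^ (p & (~(s ^ r))))) & r) & (p & (~(s ^ r)))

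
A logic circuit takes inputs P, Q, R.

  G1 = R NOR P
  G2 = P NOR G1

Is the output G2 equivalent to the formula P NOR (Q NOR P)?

G1 = R NOR P
G2 = P NOR G1 = P NOR (R NOR P)
At P=0, Q=0, R=1: circuit gives 1, formula gives 0.

No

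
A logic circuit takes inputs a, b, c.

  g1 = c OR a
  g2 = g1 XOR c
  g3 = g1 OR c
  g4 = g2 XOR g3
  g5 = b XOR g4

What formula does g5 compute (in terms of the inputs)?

g1 = c OR a
g2 = g1 XOR c = (c OR a) XOR c
g3 = g1 OR c = (c OR a) OR c
g4 = g2 XOR g3 = ((c OR a) XOR c) XOR ((c OR a) OR c)
g5 = b XOR g4 = b XOR (((c OR a) XOR c) XOR ((c OR a) OR c))

b XOR (((c OR a) XOR c) XOR ((c OR a) OR c))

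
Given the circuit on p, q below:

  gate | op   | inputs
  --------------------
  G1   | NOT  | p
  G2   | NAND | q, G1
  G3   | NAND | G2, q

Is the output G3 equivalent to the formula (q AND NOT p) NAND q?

G1 = NOT p
G2 = q NAND G1 = q NAND NOT p
G3 = G2 NAND q = (q NAND NOT p) NAND q
At p=0, q=1: circuit gives 1, formula gives 0.

No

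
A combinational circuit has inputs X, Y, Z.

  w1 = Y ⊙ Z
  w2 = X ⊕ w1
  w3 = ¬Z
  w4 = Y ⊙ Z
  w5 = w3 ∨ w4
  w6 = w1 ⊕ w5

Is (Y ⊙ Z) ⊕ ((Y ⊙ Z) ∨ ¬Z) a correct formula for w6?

Yes

w1 = Y ⊙ Z
w3 = ¬Z
w4 = Y ⊙ Z
w5 = w3 ∨ w4 = ¬Z ∨ (Y ⊙ Z)
w6 = w1 ⊕ w5 = (Y ⊙ Z) ⊕ (¬Z ∨ (Y ⊙ Z))
At X=0, Y=0, Z=0: circuit gives 0, formula gives 0.
At X=0, Y=1, Z=0: circuit gives 1, formula gives 1.
Agrees on all 8 inputs.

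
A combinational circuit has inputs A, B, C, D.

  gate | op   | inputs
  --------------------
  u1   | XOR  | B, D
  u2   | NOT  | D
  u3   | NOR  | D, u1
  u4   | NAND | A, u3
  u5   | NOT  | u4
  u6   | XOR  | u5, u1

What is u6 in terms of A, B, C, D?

NOT (A NAND (D NOR (B XOR D))) XOR (B XOR D)

u1 = B XOR D
u3 = D NOR u1 = D NOR (B XOR D)
u4 = A NAND u3 = A NAND (D NOR (B XOR D))
u5 = NOT u4 = NOT (A NAND (D NOR (B XOR D)))
u6 = u5 XOR u1 = NOT (A NAND (D NOR (B XOR D))) XOR (B XOR D)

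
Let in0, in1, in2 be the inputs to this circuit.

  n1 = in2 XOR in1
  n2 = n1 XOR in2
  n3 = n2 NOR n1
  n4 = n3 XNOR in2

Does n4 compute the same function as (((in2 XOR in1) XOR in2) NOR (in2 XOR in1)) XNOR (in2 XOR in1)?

No

n1 = in2 XOR in1
n2 = n1 XOR in2 = (in2 XOR in1) XOR in2
n3 = n2 NOR n1 = ((in2 XOR in1) XOR in2) NOR (in2 XOR in1)
n4 = n3 XNOR in2 = (((in2 XOR in1) XOR in2) NOR (in2 XOR in1)) XNOR in2
At in0=0, in1=1, in2=0: circuit gives 1, formula gives 0.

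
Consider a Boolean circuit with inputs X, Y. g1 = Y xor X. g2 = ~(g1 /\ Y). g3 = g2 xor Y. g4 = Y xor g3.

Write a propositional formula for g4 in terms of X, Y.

Y xor ((~((Y xor X) /\ Y)) xor Y)

g1 = Y xor X
g2 = ~(g1 /\ Y) = ~((Y xor X) /\ Y)
g3 = g2 xor Y = (~((Y xor X) /\ Y)) xor Y
g4 = Y xor g3 = Y xor ((~((Y xor X) /\ Y)) xor Y)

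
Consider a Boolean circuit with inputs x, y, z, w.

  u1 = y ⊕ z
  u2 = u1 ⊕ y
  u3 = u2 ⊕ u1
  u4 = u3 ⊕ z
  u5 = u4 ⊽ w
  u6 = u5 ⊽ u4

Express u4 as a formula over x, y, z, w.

(((y ⊕ z) ⊕ y) ⊕ (y ⊕ z)) ⊕ z

u1 = y ⊕ z
u2 = u1 ⊕ y = (y ⊕ z) ⊕ y
u3 = u2 ⊕ u1 = ((y ⊕ z) ⊕ y) ⊕ (y ⊕ z)
u4 = u3 ⊕ z = (((y ⊕ z) ⊕ y) ⊕ (y ⊕ z)) ⊕ z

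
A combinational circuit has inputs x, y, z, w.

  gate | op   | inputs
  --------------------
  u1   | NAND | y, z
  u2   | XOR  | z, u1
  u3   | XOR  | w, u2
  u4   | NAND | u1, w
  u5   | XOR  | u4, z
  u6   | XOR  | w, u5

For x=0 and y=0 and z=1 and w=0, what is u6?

0

u1 = 0 NAND 1 = 1
u4 = 1 NAND 0 = 1
u5 = 1 XOR 1 = 0
u6 = 0 XOR 0 = 0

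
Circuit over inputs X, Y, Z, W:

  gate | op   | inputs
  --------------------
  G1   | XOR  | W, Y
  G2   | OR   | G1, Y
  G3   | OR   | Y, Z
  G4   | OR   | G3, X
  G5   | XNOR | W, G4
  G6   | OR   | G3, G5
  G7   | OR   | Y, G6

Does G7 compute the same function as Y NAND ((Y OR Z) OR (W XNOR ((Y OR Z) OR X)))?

G3 = Y OR Z
G4 = G3 OR X = (Y OR Z) OR X
G5 = W XNOR G4 = W XNOR ((Y OR Z) OR X)
G6 = G3 OR G5 = (Y OR Z) OR (W XNOR ((Y OR Z) OR X))
G7 = Y OR G6 = Y OR ((Y OR Z) OR (W XNOR ((Y OR Z) OR X)))
At X=0, Y=0, Z=0, W=1: circuit gives 0, formula gives 1.

No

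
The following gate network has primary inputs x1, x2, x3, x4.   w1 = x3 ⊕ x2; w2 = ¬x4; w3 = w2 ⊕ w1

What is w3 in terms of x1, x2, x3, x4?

¬x4 ⊕ (x3 ⊕ x2)

w1 = x3 ⊕ x2
w2 = ¬x4
w3 = w2 ⊕ w1 = ¬x4 ⊕ (x3 ⊕ x2)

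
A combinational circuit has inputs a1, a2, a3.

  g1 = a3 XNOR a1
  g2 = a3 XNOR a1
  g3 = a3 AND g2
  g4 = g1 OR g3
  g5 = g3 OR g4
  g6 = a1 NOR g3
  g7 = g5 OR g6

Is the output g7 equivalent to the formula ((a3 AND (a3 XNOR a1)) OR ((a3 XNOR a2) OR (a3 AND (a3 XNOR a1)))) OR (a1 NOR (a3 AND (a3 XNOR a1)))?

No

g1 = a3 XNOR a1
g2 = a3 XNOR a1
g3 = a3 AND g2 = a3 AND (a3 XNOR a1)
g4 = g1 OR g3 = (a3 XNOR a1) OR (a3 AND (a3 XNOR a1))
g5 = g3 OR g4 = (a3 AND (a3 XNOR a1)) OR ((a3 XNOR a1) OR (a3 AND (a3 XNOR a1)))
g6 = a1 NOR g3 = a1 NOR (a3 AND (a3 XNOR a1))
g7 = g5 OR g6 = ((a3 AND (a3 XNOR a1)) OR ((a3 XNOR a1) OR (a3 AND (a3 XNOR a1)))) OR (a1 NOR (a3 AND (a3 XNOR a1)))
At a1=1, a2=0, a3=0: circuit gives 0, formula gives 1.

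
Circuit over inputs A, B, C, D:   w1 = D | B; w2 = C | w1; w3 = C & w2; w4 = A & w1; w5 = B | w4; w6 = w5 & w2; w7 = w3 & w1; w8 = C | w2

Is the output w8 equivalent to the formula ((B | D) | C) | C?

w1 = D | B
w2 = C | w1 = C | (D | B)
w8 = C | w2 = C | (C | (D | B))
At A=0, B=0, C=0, D=0: circuit gives 0, formula gives 0.
At A=0, B=0, C=0, D=1: circuit gives 1, formula gives 1.
Agrees on all 16 inputs.

Yes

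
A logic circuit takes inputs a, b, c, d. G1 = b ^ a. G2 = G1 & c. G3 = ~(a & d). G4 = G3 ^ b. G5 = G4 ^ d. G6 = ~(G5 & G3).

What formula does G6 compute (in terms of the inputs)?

G3 = ~(a & d)
G4 = G3 ^ b = (~(a & d)) ^ b
G5 = G4 ^ d = ((~(a & d)) ^ b) ^ d
G6 = ~(G5 & G3) = ~((((~(a & d)) ^ b) ^ d) & (~(a & d)))

~((((~(a & d)) ^ b) ^ d) & (~(a & d)))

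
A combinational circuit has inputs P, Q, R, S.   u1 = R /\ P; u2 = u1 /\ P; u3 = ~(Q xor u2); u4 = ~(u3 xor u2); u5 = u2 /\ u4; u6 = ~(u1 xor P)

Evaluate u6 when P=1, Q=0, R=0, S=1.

0

u1 = 0 /\ 1 = 0
u6 = ~(0 xor 1) = 0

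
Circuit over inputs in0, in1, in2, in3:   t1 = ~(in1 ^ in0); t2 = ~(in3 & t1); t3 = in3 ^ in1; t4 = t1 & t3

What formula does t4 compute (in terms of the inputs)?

t1 = ~(in1 ^ in0)
t3 = in3 ^ in1
t4 = t1 & t3 = (~(in1 ^ in0)) & (in3 ^ in1)

(~(in1 ^ in0)) & (in3 ^ in1)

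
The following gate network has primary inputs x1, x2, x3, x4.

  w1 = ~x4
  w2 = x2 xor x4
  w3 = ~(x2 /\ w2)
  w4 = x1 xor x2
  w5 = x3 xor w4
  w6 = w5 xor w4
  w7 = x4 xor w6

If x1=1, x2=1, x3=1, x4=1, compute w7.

w4 = 1 xor 1 = 0
w5 = 1 xor 0 = 1
w6 = 1 xor 0 = 1
w7 = 1 xor 1 = 0

0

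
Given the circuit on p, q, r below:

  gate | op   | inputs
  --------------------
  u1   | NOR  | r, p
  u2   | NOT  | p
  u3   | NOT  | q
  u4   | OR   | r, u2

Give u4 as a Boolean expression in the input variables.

u2 = NOT p
u4 = r OR u2 = r OR NOT p

r OR NOT p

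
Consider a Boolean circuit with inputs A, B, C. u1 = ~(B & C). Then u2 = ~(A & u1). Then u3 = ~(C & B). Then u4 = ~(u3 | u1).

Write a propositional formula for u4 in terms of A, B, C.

~((~(C & B)) | (~(B & C)))

u1 = ~(B & C)
u3 = ~(C & B)
u4 = ~(u3 | u1) = ~((~(C & B)) | (~(B & C)))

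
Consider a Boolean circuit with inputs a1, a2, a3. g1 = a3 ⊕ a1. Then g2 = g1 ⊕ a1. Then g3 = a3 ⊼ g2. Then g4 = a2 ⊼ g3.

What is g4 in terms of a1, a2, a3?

g1 = a3 ⊕ a1
g2 = g1 ⊕ a1 = (a3 ⊕ a1) ⊕ a1
g3 = a3 ⊼ g2 = a3 ⊼ ((a3 ⊕ a1) ⊕ a1)
g4 = a2 ⊼ g3 = a2 ⊼ (a3 ⊼ ((a3 ⊕ a1) ⊕ a1))

a2 ⊼ (a3 ⊼ ((a3 ⊕ a1) ⊕ a1))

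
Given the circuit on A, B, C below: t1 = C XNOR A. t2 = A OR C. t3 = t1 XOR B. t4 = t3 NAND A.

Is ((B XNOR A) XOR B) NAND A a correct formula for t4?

No

t1 = C XNOR A
t3 = t1 XOR B = (C XNOR A) XOR B
t4 = t3 NAND A = ((C XNOR A) XOR B) NAND A
At A=1, B=0, C=1: circuit gives 0, formula gives 1.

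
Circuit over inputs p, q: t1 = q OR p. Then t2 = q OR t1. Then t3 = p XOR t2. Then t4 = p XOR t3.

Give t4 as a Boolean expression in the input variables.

t1 = q OR p
t2 = q OR t1 = q OR (q OR p)
t3 = p XOR t2 = p XOR (q OR (q OR p))
t4 = p XOR t3 = p XOR (p XOR (q OR (q OR p)))

p XOR (p XOR (q OR (q OR p)))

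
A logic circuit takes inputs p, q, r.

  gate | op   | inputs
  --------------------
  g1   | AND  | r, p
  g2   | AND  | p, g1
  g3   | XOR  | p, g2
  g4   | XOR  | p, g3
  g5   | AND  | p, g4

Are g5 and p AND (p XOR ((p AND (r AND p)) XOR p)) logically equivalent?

g1 = r AND p
g2 = p AND g1 = p AND (r AND p)
g3 = p XOR g2 = p XOR (p AND (r AND p))
g4 = p XOR g3 = p XOR (p XOR (p AND (r AND p)))
g5 = p AND g4 = p AND (p XOR (p XOR (p AND (r AND p))))
At p=0, q=0, r=0: circuit gives 0, formula gives 0.
At p=1, q=0, r=1: circuit gives 1, formula gives 1.
Agrees on all 8 inputs.

Yes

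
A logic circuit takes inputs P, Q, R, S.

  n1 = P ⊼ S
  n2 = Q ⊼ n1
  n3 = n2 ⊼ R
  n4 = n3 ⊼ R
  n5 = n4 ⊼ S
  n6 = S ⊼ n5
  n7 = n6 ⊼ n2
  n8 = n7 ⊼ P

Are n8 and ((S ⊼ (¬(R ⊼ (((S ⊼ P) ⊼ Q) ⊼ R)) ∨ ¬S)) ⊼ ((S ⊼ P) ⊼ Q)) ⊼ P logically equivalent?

n1 = P ⊼ S
n2 = Q ⊼ n1 = Q ⊼ (P ⊼ S)
n3 = n2 ⊼ R = (Q ⊼ (P ⊼ S)) ⊼ R
n4 = n3 ⊼ R = ((Q ⊼ (P ⊼ S)) ⊼ R) ⊼ R
n5 = n4 ⊼ S = (((Q ⊼ (P ⊼ S)) ⊼ R) ⊼ R) ⊼ S
n6 = S ⊼ n5 = S ⊼ ((((Q ⊼ (P ⊼ S)) ⊼ R) ⊼ R) ⊼ S)
n7 = n6 ⊼ n2 = (S ⊼ ((((Q ⊼ (P ⊼ S)) ⊼ R) ⊼ R) ⊼ S)) ⊼ (Q ⊼ (P ⊼ S))
n8 = n7 ⊼ P = ((S ⊼ ((((Q ⊼ (P ⊼ S)) ⊼ R) ⊼ R) ⊼ S)) ⊼ (Q ⊼ (P ⊼ S))) ⊼ P
At P=1, Q=1, R=0, S=0: circuit gives 0, formula gives 0.
At P=0, Q=0, R=0, S=0: circuit gives 1, formula gives 1.
Agrees on all 16 inputs.

Yes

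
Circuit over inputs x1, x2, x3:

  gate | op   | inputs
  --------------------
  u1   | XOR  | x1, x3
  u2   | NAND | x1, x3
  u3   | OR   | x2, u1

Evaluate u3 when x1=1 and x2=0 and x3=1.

0

u1 = 1 XOR 1 = 0
u3 = 0 OR 0 = 0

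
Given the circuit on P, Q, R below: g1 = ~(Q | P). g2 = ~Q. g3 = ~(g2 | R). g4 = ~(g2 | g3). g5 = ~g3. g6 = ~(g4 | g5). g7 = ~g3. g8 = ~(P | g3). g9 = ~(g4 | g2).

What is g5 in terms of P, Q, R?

~(~(~Q | R))

g2 = ~Q
g3 = ~(g2 | R) = ~(~Q | R)
g5 = ~g3 = ~(~(~Q | R))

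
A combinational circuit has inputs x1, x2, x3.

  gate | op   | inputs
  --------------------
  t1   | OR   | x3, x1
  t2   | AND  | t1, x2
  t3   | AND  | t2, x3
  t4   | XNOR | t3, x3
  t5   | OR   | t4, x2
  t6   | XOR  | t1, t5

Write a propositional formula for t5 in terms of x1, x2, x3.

((((x3 OR x1) AND x2) AND x3) XNOR x3) OR x2

t1 = x3 OR x1
t2 = t1 AND x2 = (x3 OR x1) AND x2
t3 = t2 AND x3 = ((x3 OR x1) AND x2) AND x3
t4 = t3 XNOR x3 = (((x3 OR x1) AND x2) AND x3) XNOR x3
t5 = t4 OR x2 = ((((x3 OR x1) AND x2) AND x3) XNOR x3) OR x2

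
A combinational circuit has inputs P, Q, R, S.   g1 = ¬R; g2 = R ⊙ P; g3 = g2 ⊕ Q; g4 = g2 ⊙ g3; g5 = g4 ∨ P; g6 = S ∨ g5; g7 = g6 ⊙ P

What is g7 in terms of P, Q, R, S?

(S ∨ (((R ⊙ P) ⊙ ((R ⊙ P) ⊕ Q)) ∨ P)) ⊙ P

g2 = R ⊙ P
g3 = g2 ⊕ Q = (R ⊙ P) ⊕ Q
g4 = g2 ⊙ g3 = (R ⊙ P) ⊙ ((R ⊙ P) ⊕ Q)
g5 = g4 ∨ P = ((R ⊙ P) ⊙ ((R ⊙ P) ⊕ Q)) ∨ P
g6 = S ∨ g5 = S ∨ (((R ⊙ P) ⊙ ((R ⊙ P) ⊕ Q)) ∨ P)
g7 = g6 ⊙ P = (S ∨ (((R ⊙ P) ⊙ ((R ⊙ P) ⊕ Q)) ∨ P)) ⊙ P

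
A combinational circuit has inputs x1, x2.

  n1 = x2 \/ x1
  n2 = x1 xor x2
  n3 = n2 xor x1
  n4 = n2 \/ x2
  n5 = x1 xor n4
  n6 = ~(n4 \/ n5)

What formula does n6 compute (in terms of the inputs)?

n2 = x1 xor x2
n4 = n2 \/ x2 = (x1 xor x2) \/ x2
n5 = x1 xor n4 = x1 xor ((x1 xor x2) \/ x2)
n6 = ~(n4 \/ n5) = ~(((x1 xor x2) \/ x2) \/ (x1 xor ((x1 xor x2) \/ x2)))

~(((x1 xor x2) \/ x2) \/ (x1 xor ((x1 xor x2) \/ x2)))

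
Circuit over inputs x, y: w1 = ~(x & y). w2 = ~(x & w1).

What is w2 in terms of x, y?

w1 = ~(x & y)
w2 = ~(x & w1) = ~(x & (~(x & y)))

~(x & (~(x & y)))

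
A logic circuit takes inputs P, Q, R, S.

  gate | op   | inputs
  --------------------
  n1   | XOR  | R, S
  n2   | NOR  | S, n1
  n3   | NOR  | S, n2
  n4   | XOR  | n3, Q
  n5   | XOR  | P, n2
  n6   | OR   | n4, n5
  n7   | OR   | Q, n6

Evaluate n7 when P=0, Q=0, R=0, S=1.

n1 = 0 XOR 1 = 1
n2 = 1 NOR 1 = 0
n3 = 1 NOR 0 = 0
n4 = 0 XOR 0 = 0
n5 = 0 XOR 0 = 0
n6 = 0 OR 0 = 0
n7 = 0 OR 0 = 0

0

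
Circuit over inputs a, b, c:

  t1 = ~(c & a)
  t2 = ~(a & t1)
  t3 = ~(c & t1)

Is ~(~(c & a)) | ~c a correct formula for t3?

Yes

t1 = ~(c & a)
t3 = ~(c & t1) = ~(c & (~(c & a)))
At a=0, b=0, c=1: circuit gives 0, formula gives 0.
At a=0, b=0, c=0: circuit gives 1, formula gives 1.
Agrees on all 8 inputs.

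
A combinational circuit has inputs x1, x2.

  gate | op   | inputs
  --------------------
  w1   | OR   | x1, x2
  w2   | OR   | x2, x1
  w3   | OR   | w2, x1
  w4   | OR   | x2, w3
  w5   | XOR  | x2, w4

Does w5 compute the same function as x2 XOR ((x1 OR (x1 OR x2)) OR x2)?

w2 = x2 OR x1
w3 = w2 OR x1 = (x2 OR x1) OR x1
w4 = x2 OR w3 = x2 OR ((x2 OR x1) OR x1)
w5 = x2 XOR w4 = x2 XOR (x2 OR ((x2 OR x1) OR x1))
At x1=0, x2=0: circuit gives 0, formula gives 0.
At x1=1, x2=0: circuit gives 1, formula gives 1.
Agrees on all 4 inputs.

Yes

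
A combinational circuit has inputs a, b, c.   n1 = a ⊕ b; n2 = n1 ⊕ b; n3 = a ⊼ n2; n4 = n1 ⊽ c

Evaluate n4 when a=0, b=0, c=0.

1

n1 = 0 ⊕ 0 = 0
n4 = 0 ⊽ 0 = 1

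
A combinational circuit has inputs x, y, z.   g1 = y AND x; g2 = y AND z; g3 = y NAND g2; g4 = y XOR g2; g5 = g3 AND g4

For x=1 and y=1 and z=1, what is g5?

g2 = 1 AND 1 = 1
g3 = 1 NAND 1 = 0
g4 = 1 XOR 1 = 0
g5 = 0 AND 0 = 0

0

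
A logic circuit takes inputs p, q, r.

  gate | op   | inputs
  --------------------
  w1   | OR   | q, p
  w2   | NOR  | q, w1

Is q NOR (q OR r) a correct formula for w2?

No

w1 = q OR p
w2 = q NOR w1 = q NOR (q OR p)
At p=0, q=0, r=1: circuit gives 1, formula gives 0.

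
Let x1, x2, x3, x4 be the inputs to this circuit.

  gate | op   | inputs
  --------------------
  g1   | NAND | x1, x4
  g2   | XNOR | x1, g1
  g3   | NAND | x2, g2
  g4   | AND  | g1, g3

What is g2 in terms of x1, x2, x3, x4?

g1 = x1 NAND x4
g2 = x1 XNOR g1 = x1 XNOR (x1 NAND x4)

x1 XNOR (x1 NAND x4)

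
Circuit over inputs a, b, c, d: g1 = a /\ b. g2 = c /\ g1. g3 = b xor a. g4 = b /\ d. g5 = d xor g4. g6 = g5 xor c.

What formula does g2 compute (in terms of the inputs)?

g1 = a /\ b
g2 = c /\ g1 = c /\ (a /\ b)

c /\ (a /\ b)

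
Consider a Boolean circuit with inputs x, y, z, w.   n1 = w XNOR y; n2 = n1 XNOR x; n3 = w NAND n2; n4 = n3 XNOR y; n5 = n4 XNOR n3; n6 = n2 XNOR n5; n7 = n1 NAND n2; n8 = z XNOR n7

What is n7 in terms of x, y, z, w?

n1 = w XNOR y
n2 = n1 XNOR x = (w XNOR y) XNOR x
n7 = n1 NAND n2 = (w XNOR y) NAND ((w XNOR y) XNOR x)

(w XNOR y) NAND ((w XNOR y) XNOR x)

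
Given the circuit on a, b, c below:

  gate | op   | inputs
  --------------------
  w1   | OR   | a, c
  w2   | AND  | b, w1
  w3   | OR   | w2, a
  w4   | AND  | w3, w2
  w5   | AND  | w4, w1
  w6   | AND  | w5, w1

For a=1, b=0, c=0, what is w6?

w1 = 1 OR 0 = 1
w2 = 0 AND 1 = 0
w3 = 0 OR 1 = 1
w4 = 1 AND 0 = 0
w5 = 0 AND 1 = 0
w6 = 0 AND 1 = 0

0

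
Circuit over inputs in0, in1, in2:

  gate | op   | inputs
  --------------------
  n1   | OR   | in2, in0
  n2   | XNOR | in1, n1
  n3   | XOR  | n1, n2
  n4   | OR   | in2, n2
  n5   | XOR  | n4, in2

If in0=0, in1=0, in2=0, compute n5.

1

n1 = 0 OR 0 = 0
n2 = 0 XNOR 0 = 1
n4 = 0 OR 1 = 1
n5 = 1 XOR 0 = 1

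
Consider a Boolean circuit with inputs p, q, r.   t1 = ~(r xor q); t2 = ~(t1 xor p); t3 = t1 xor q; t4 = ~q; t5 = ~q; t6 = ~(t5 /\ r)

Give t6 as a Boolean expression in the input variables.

~(~q /\ r)

t5 = ~q
t6 = ~(t5 /\ r) = ~(~q /\ r)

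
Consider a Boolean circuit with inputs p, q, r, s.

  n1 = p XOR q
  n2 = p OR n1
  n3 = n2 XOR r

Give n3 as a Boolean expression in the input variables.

n1 = p XOR q
n2 = p OR n1 = p OR (p XOR q)
n3 = n2 XOR r = (p OR (p XOR q)) XOR r

(p OR (p XOR q)) XOR r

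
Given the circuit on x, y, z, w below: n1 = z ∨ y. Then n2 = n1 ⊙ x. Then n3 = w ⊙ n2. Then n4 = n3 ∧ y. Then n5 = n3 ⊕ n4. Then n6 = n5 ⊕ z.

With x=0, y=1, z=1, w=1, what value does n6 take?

1

n1 = 1 ∨ 1 = 1
n2 = 1 ⊙ 0 = 0
n3 = 1 ⊙ 0 = 0
n4 = 0 ∧ 1 = 0
n5 = 0 ⊕ 0 = 0
n6 = 0 ⊕ 1 = 1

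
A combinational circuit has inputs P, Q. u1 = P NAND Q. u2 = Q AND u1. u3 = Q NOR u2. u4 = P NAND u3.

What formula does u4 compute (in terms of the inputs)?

u1 = P NAND Q
u2 = Q AND u1 = Q AND (P NAND Q)
u3 = Q NOR u2 = Q NOR (Q AND (P NAND Q))
u4 = P NAND u3 = P NAND (Q NOR (Q AND (P NAND Q)))

P NAND (Q NOR (Q AND (P NAND Q)))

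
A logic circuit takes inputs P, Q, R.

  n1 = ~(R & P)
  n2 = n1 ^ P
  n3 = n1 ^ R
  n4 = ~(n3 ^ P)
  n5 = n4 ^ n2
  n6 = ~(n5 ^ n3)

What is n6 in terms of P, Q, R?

n1 = ~(R & P)
n2 = n1 ^ P = (~(R & P)) ^ P
n3 = n1 ^ R = (~(R & P)) ^ R
n4 = ~(n3 ^ P) = ~(((~(R & P)) ^ R) ^ P)
n5 = n4 ^ n2 = (~(((~(R & P)) ^ R) ^ P)) ^ ((~(R & P)) ^ P)
n6 = ~(n5 ^ n3) = ~(((~(((~(R & P)) ^ R) ^ P)) ^ ((~(R & P)) ^ P)) ^ ((~(R & P)) ^ R))

~(((~(((~(R & P)) ^ R) ^ P)) ^ ((~(R & P)) ^ P)) ^ ((~(R & P)) ^ R))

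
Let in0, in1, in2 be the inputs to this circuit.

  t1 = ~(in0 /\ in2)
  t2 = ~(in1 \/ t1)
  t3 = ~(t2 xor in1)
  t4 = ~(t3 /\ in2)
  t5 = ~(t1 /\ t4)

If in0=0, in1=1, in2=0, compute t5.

t1 = ~(0 /\ 0) = 1
t2 = ~(1 \/ 1) = 0
t3 = ~(0 xor 1) = 0
t4 = ~(0 /\ 0) = 1
t5 = ~(1 /\ 1) = 0

0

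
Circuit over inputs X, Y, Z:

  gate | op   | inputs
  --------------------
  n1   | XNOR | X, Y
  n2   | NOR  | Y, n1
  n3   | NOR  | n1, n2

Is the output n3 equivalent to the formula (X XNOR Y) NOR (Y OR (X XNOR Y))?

No

n1 = X XNOR Y
n2 = Y NOR n1 = Y NOR (X XNOR Y)
n3 = n1 NOR n2 = (X XNOR Y) NOR (Y NOR (X XNOR Y))
At X=0, Y=1, Z=0: circuit gives 1, formula gives 0.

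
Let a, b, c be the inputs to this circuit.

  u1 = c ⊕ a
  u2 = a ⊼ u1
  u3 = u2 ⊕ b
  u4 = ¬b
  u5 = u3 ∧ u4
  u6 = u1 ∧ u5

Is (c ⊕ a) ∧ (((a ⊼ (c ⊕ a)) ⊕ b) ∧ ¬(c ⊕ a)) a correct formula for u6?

u1 = c ⊕ a
u2 = a ⊼ u1 = a ⊼ (c ⊕ a)
u3 = u2 ⊕ b = (a ⊼ (c ⊕ a)) ⊕ b
u4 = ¬b
u5 = u3 ∧ u4 = ((a ⊼ (c ⊕ a)) ⊕ b) ∧ ¬b
u6 = u1 ∧ u5 = (c ⊕ a) ∧ (((a ⊼ (c ⊕ a)) ⊕ b) ∧ ¬b)
At a=0, b=0, c=1: circuit gives 1, formula gives 0.

No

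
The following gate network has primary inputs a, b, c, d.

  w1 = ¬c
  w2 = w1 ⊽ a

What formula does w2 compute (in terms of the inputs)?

w1 = ¬c
w2 = w1 ⊽ a = ¬c ⊽ a

¬c ⊽ a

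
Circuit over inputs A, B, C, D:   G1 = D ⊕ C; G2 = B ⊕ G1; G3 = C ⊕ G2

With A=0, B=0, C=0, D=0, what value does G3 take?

G1 = 0 ⊕ 0 = 0
G2 = 0 ⊕ 0 = 0
G3 = 0 ⊕ 0 = 0

0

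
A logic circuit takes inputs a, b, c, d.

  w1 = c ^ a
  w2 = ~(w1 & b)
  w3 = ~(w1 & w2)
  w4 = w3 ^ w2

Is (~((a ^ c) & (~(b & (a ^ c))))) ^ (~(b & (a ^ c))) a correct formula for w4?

Yes

w1 = c ^ a
w2 = ~(w1 & b) = ~((c ^ a) & b)
w3 = ~(w1 & w2) = ~((c ^ a) & (~((c ^ a) & b)))
w4 = w3 ^ w2 = (~((c ^ a) & (~((c ^ a) & b)))) ^ (~((c ^ a) & b))
At a=0, b=0, c=0, d=0: circuit gives 0, formula gives 0.
At a=0, b=0, c=1, d=0: circuit gives 1, formula gives 1.
Agrees on all 16 inputs.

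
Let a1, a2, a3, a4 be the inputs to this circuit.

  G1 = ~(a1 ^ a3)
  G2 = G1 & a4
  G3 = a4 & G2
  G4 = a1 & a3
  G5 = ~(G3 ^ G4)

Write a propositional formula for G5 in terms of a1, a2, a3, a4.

G1 = ~(a1 ^ a3)
G2 = G1 & a4 = (~(a1 ^ a3)) & a4
G3 = a4 & G2 = a4 & ((~(a1 ^ a3)) & a4)
G4 = a1 & a3
G5 = ~(G3 ^ G4) = ~((a4 & ((~(a1 ^ a3)) & a4)) ^ (a1 & a3))

~((a4 & ((~(a1 ^ a3)) & a4)) ^ (a1 & a3))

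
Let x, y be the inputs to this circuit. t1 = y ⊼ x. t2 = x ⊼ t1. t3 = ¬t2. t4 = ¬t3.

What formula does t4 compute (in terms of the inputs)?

¬¬(x ⊼ (y ⊼ x))

t1 = y ⊼ x
t2 = x ⊼ t1 = x ⊼ (y ⊼ x)
t3 = ¬t2 = ¬(x ⊼ (y ⊼ x))
t4 = ¬t3 = ¬¬(x ⊼ (y ⊼ x))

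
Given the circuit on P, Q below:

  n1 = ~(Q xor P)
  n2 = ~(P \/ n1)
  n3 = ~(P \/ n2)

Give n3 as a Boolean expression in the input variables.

~(P \/ (~(P \/ (~(Q xor P)))))

n1 = ~(Q xor P)
n2 = ~(P \/ n1) = ~(P \/ (~(Q xor P)))
n3 = ~(P \/ n2) = ~(P \/ (~(P \/ (~(Q xor P)))))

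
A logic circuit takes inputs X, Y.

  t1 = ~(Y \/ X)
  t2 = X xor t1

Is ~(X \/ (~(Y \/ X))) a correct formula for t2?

No

t1 = ~(Y \/ X)
t2 = X xor t1 = X xor (~(Y \/ X))
At X=0, Y=0: circuit gives 1, formula gives 0.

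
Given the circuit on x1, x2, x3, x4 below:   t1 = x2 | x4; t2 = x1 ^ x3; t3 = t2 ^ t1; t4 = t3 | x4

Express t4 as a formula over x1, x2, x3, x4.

((x1 ^ x3) ^ (x2 | x4)) | x4

t1 = x2 | x4
t2 = x1 ^ x3
t3 = t2 ^ t1 = (x1 ^ x3) ^ (x2 | x4)
t4 = t3 | x4 = ((x1 ^ x3) ^ (x2 | x4)) | x4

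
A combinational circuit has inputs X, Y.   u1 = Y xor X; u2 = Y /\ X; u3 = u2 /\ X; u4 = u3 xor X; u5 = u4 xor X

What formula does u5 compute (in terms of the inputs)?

u2 = Y /\ X
u3 = u2 /\ X = (Y /\ X) /\ X
u4 = u3 xor X = ((Y /\ X) /\ X) xor X
u5 = u4 xor X = (((Y /\ X) /\ X) xor X) xor X

(((Y /\ X) /\ X) xor X) xor X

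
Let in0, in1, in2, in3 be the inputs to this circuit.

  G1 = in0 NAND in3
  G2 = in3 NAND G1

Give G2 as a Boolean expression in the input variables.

in3 NAND (in0 NAND in3)

G1 = in0 NAND in3
G2 = in3 NAND G1 = in3 NAND (in0 NAND in3)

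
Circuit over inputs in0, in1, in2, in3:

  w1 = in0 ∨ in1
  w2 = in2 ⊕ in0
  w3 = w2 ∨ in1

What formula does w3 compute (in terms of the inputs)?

w2 = in2 ⊕ in0
w3 = w2 ∨ in1 = (in2 ⊕ in0) ∨ in1

(in2 ⊕ in0) ∨ in1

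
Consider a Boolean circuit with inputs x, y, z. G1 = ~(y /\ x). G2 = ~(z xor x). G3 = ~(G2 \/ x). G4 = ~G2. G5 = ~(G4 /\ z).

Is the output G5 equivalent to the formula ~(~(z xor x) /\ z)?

No

G2 = ~(z xor x)
G4 = ~G2 = ~(~(z xor x))
G5 = ~(G4 /\ z) = ~(~(~(z xor x)) /\ z)
At x=0, y=0, z=1: circuit gives 0, formula gives 1.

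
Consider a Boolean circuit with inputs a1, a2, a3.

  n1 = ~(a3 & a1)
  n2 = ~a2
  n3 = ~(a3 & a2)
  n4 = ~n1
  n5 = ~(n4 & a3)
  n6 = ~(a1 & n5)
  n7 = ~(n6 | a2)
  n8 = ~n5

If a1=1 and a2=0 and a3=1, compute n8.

n1 = ~(1 & 1) = 0
n4 = ~0 = 1
n5 = ~(1 & 1) = 0
n8 = ~0 = 1

1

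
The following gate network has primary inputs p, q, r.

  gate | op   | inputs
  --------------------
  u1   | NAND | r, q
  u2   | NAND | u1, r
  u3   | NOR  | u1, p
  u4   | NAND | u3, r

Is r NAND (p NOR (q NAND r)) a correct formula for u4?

Yes

u1 = r NAND q
u3 = u1 NOR p = (r NAND q) NOR p
u4 = u3 NAND r = ((r NAND q) NOR p) NAND r
At p=0, q=1, r=1: circuit gives 0, formula gives 0.
At p=0, q=0, r=0: circuit gives 1, formula gives 1.
Agrees on all 8 inputs.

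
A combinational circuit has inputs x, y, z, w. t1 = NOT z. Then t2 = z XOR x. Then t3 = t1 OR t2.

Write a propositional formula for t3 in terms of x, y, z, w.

NOT z OR (z XOR x)

t1 = NOT z
t2 = z XOR x
t3 = t1 OR t2 = NOT z OR (z XOR x)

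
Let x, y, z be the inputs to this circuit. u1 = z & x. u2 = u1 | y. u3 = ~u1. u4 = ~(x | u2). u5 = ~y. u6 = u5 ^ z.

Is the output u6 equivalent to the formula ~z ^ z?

No

u5 = ~y
u6 = u5 ^ z = ~y ^ z
At x=0, y=0, z=1: circuit gives 0, formula gives 1.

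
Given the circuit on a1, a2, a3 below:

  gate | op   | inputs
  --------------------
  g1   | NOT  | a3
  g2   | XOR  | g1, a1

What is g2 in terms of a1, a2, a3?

g1 = NOT a3
g2 = g1 XOR a1 = NOT a3 XOR a1

NOT a3 XOR a1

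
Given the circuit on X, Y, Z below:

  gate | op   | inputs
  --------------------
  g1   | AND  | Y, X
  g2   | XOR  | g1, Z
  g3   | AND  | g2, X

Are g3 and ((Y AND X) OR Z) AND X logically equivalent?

g1 = Y AND X
g2 = g1 XOR Z = (Y AND X) XOR Z
g3 = g2 AND X = ((Y AND X) XOR Z) AND X
At X=1, Y=1, Z=1: circuit gives 0, formula gives 1.

No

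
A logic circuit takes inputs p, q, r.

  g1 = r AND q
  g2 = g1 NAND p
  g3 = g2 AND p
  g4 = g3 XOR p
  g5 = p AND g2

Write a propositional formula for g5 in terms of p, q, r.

p AND ((r AND q) NAND p)

g1 = r AND q
g2 = g1 NAND p = (r AND q) NAND p
g5 = p AND g2 = p AND ((r AND q) NAND p)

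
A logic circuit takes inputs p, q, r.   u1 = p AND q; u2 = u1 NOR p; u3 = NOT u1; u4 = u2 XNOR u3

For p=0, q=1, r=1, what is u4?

1

u1 = 0 AND 1 = 0
u2 = 0 NOR 0 = 1
u3 = NOT 0 = 1
u4 = 1 XNOR 1 = 1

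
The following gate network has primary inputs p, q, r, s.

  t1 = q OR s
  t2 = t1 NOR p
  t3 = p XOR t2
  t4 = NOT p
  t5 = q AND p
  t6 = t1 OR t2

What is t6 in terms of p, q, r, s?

t1 = q OR s
t2 = t1 NOR p = (q OR s) NOR p
t6 = t1 OR t2 = (q OR s) OR ((q OR s) NOR p)

(q OR s) OR ((q OR s) NOR p)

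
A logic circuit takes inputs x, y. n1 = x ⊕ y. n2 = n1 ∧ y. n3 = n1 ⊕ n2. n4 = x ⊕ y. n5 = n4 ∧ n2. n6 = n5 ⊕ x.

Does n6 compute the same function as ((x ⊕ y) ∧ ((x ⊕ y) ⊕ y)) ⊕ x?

No

n1 = x ⊕ y
n2 = n1 ∧ y = (x ⊕ y) ∧ y
n4 = x ⊕ y
n5 = n4 ∧ n2 = (x ⊕ y) ∧ ((x ⊕ y) ∧ y)
n6 = n5 ⊕ x = ((x ⊕ y) ∧ ((x ⊕ y) ∧ y)) ⊕ x
At x=0, y=1: circuit gives 1, formula gives 0.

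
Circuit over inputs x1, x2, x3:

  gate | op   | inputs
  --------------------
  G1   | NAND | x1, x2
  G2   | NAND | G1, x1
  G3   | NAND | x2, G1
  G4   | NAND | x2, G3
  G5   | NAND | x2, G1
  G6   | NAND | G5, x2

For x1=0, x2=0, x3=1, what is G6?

1

G1 = 0 NAND 0 = 1
G5 = 0 NAND 1 = 1
G6 = 1 NAND 0 = 1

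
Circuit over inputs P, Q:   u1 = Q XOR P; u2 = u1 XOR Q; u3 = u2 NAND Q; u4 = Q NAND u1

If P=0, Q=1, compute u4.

u1 = 1 XOR 0 = 1
u4 = 1 NAND 1 = 0

0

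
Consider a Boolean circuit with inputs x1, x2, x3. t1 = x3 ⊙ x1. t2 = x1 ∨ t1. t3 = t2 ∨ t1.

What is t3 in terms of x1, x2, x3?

(x1 ∨ (x3 ⊙ x1)) ∨ (x3 ⊙ x1)

t1 = x3 ⊙ x1
t2 = x1 ∨ t1 = x1 ∨ (x3 ⊙ x1)
t3 = t2 ∨ t1 = (x1 ∨ (x3 ⊙ x1)) ∨ (x3 ⊙ x1)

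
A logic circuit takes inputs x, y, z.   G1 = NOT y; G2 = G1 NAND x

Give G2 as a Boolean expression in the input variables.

G1 = NOT y
G2 = G1 NAND x = NOT y NAND x

NOT y NAND x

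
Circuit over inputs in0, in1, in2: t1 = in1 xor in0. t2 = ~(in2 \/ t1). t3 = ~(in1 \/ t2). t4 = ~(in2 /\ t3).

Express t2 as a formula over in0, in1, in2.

~(in2 \/ (in1 xor in0))

t1 = in1 xor in0
t2 = ~(in2 \/ t1) = ~(in2 \/ (in1 xor in0))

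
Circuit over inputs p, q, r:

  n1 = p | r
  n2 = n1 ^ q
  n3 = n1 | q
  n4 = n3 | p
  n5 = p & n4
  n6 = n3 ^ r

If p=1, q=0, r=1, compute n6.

0

n1 = 1 | 1 = 1
n3 = 1 | 0 = 1
n6 = 1 ^ 1 = 0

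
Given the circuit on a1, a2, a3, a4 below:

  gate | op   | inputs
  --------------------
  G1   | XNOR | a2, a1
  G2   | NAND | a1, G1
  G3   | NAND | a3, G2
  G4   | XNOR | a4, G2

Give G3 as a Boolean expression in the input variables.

a3 NAND (a1 NAND (a2 XNOR a1))

G1 = a2 XNOR a1
G2 = a1 NAND G1 = a1 NAND (a2 XNOR a1)
G3 = a3 NAND G2 = a3 NAND (a1 NAND (a2 XNOR a1))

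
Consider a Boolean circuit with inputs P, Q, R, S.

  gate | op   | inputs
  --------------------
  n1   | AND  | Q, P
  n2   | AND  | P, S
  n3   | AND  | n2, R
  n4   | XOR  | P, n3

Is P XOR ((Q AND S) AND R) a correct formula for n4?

No

n2 = P AND S
n3 = n2 AND R = (P AND S) AND R
n4 = P XOR n3 = P XOR ((P AND S) AND R)
At P=0, Q=1, R=1, S=1: circuit gives 0, formula gives 1.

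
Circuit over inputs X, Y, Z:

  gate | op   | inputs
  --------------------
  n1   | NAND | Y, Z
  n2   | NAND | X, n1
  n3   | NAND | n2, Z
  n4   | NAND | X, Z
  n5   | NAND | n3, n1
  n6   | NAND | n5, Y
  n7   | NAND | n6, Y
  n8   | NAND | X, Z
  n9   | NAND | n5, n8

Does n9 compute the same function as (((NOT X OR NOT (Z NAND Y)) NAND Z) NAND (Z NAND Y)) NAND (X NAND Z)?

Yes

n1 = Y NAND Z
n2 = X NAND n1 = X NAND (Y NAND Z)
n3 = n2 NAND Z = (X NAND (Y NAND Z)) NAND Z
n5 = n3 NAND n1 = ((X NAND (Y NAND Z)) NAND Z) NAND (Y NAND Z)
n8 = X NAND Z
n9 = n5 NAND n8 = (((X NAND (Y NAND Z)) NAND Z) NAND (Y NAND Z)) NAND (X NAND Z)
At X=0, Y=0, Z=1: circuit gives 0, formula gives 0.
At X=0, Y=0, Z=0: circuit gives 1, formula gives 1.
Agrees on all 8 inputs.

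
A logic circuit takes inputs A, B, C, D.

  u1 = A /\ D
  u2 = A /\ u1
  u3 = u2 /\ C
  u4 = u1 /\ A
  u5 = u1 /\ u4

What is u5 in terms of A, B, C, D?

u1 = A /\ D
u4 = u1 /\ A = (A /\ D) /\ A
u5 = u1 /\ u4 = (A /\ D) /\ ((A /\ D) /\ A)

(A /\ D) /\ ((A /\ D) /\ A)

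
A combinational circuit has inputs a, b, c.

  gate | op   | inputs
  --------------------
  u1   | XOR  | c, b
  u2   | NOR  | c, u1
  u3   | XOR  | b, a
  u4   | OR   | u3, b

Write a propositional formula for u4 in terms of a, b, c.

(b XOR a) OR b

u3 = b XOR a
u4 = u3 OR b = (b XOR a) OR b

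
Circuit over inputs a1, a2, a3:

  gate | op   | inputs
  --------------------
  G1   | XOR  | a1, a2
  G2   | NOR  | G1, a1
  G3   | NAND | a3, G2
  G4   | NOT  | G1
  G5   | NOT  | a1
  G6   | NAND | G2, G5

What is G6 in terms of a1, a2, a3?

((a1 XOR a2) NOR a1) NAND NOT a1

G1 = a1 XOR a2
G2 = G1 NOR a1 = (a1 XOR a2) NOR a1
G5 = NOT a1
G6 = G2 NAND G5 = ((a1 XOR a2) NOR a1) NAND NOT a1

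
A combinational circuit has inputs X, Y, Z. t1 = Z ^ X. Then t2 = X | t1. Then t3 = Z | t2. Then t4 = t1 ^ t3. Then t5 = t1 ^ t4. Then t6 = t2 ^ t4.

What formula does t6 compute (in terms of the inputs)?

(X | (Z ^ X)) ^ ((Z ^ X) ^ (Z | (X | (Z ^ X))))

t1 = Z ^ X
t2 = X | t1 = X | (Z ^ X)
t3 = Z | t2 = Z | (X | (Z ^ X))
t4 = t1 ^ t3 = (Z ^ X) ^ (Z | (X | (Z ^ X)))
t6 = t2 ^ t4 = (X | (Z ^ X)) ^ ((Z ^ X) ^ (Z | (X | (Z ^ X))))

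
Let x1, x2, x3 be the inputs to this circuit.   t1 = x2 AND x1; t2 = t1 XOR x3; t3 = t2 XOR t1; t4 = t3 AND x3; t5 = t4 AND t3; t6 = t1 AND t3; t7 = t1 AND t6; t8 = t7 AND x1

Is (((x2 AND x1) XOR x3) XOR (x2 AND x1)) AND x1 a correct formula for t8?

No

t1 = x2 AND x1
t2 = t1 XOR x3 = (x2 AND x1) XOR x3
t3 = t2 XOR t1 = ((x2 AND x1) XOR x3) XOR (x2 AND x1)
t6 = t1 AND t3 = (x2 AND x1) AND (((x2 AND x1) XOR x3) XOR (x2 AND x1))
t7 = t1 AND t6 = (x2 AND x1) AND ((x2 AND x1) AND (((x2 AND x1) XOR x3) XOR (x2 AND x1)))
t8 = t7 AND x1 = ((x2 AND x1) AND ((x2 AND x1) AND (((x2 AND x1) XOR x3) XOR (x2 AND x1)))) AND x1
At x1=1, x2=0, x3=1: circuit gives 0, formula gives 1.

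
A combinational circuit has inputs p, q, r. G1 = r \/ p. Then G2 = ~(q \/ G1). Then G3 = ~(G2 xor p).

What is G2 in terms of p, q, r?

G1 = r \/ p
G2 = ~(q \/ G1) = ~(q \/ (r \/ p))

~(q \/ (r \/ p))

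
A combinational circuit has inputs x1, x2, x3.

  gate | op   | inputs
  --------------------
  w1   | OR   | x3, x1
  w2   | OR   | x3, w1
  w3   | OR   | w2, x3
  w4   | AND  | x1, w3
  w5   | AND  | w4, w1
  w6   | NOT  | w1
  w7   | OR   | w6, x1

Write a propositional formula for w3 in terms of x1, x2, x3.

w1 = x3 OR x1
w2 = x3 OR w1 = x3 OR (x3 OR x1)
w3 = w2 OR x3 = (x3 OR (x3 OR x1)) OR x3

(x3 OR (x3 OR x1)) OR x3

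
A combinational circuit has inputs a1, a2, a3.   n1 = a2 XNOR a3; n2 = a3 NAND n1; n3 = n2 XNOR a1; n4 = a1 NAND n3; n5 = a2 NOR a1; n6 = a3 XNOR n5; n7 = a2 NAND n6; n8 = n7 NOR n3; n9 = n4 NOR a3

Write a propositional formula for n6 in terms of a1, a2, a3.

n5 = a2 NOR a1
n6 = a3 XNOR n5 = a3 XNOR (a2 NOR a1)

a3 XNOR (a2 NOR a1)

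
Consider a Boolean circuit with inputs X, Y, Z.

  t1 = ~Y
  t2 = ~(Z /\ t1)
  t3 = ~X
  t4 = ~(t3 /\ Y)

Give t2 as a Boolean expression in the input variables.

t1 = ~Y
t2 = ~(Z /\ t1) = ~(Z /\ ~Y)

~(Z /\ ~Y)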